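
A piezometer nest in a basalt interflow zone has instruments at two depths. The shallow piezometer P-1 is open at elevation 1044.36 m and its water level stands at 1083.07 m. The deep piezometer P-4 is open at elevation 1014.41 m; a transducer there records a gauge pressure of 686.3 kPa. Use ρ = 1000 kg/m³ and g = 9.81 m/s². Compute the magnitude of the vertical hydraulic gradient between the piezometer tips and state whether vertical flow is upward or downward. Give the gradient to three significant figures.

|i_v| ≈ 0.0434; vertical flow is upward

Total head at P-1: h = 1083.07 m (water level in the standpipe).
Pressure head at P-4: ψ = P/(ρg) = 686.3×1000 / (1000 × 9.81) = 69.96 m.
Total head at P-4: h = z + ψ = 1014.41 + 69.96 = 1084.37 m.
Δh = h(P-1) − h(P-4) = 1083.07 − 1084.37 = -1.30 m.
Vertical separation Δz = 1044.36 − 1014.41 = 29.95 m.
|i_v| = |Δh| / Δz = 1.30 / 29.95 = 0.0434.
Head is higher in the deep piezometer, so vertical flow is upward (discharge condition).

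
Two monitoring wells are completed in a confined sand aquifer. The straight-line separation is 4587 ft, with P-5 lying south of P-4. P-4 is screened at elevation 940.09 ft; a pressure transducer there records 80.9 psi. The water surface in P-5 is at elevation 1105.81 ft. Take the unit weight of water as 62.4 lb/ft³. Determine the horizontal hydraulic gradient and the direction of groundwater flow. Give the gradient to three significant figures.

Pressure head at P-4: ψ = 144·P/γ = 144 × 80.9 / 62.4 = 186.69 ft.
Total head at P-4: h = z + ψ = 940.09 + 186.69 = 1126.78 ft.
Total head at P-5: h = 1105.81 ft (water level in the piezometer is the total head).
Head difference: h(P-4) − h(P-5) = 1126.78 − 1105.81 = 20.97 ft.
Hydraulic gradient: i = |Δh| / L = 20.97 / 4587 = 0.00457.
Flow is from higher to lower head: from P-4 toward P-5, i.e. toward the south.

i ≈ 0.00457; groundwater flows toward the south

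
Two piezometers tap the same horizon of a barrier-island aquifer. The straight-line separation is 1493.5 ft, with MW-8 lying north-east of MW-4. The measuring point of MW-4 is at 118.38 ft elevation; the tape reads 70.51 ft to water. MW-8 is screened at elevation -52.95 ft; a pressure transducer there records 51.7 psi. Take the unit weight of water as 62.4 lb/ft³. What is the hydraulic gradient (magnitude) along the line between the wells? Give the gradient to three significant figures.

Total head at MW-4: h = 118.38 − 70.51 = 47.87 ft.
Pressure head at MW-8: ψ = 144·P/γ = 144 × 51.7 / 62.4 = 119.31 ft.
Total head at MW-8: h = z + ψ = -52.95 + 119.31 = 66.36 ft.
Head difference: h(MW-4) − h(MW-8) = 47.87 − 66.36 = -18.49 ft.
Hydraulic gradient: i = |Δh| / L = 18.49 / 1493.5 = 0.0124.

i ≈ 0.0124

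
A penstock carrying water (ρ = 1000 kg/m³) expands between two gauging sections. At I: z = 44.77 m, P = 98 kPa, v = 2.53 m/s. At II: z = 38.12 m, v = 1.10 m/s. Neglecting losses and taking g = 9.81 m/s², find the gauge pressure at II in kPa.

Pressure head at I: ψ₁ = P₁/(ρg) = 98×1000 / (1000 × 9.81) = 9.99 m.
Velocity heads: v₁²/2g = 2.53²/19.62 = 0.326 m; v₂²/2g = 1.10²/19.62 = 0.062 m.
Total head H = z₁ + ψ₁ + v₁²/2g = 44.77 + 9.99 + 0.326 = 55.09 m.
ψ₂ = H − z₂ − v₂²/2g = 55.09 − 38.12 − 0.062 = 16.91 m.
P₂ = ρgψ₂ = 1000 × 9.81 × 16.91 ≈ 166 kPa.

P₂ ≈ 166 kPa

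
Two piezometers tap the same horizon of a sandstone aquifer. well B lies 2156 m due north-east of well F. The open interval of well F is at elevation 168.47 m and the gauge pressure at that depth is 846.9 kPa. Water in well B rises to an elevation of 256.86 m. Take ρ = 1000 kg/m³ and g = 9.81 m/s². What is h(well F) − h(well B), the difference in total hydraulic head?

Δh ≈ -2.06 m

Pressure head at well F: ψ = P/(ρg) = 846.9×1000 / (1000 × 9.81) = 86.33 m.
Total head at well F: h = z + ψ = 168.47 + 86.33 = 254.80 m.
Total head at well B: h = 256.86 m (water level in the piezometer is the total head).
Head difference: h(well F) − h(well B) = 254.80 − 256.86 = -2.06 m.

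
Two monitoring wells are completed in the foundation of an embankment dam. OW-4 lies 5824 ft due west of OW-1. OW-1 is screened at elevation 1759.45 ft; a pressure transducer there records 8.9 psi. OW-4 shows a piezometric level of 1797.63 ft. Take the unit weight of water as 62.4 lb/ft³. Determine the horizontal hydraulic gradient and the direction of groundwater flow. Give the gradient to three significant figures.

Pressure head at OW-1: ψ = 144·P/γ = 144 × 8.9 / 62.4 = 20.54 ft.
Total head at OW-1: h = z + ψ = 1759.45 + 20.54 = 1779.99 ft.
Total head at OW-4: h = 1797.63 ft (water level in the piezometer is the total head).
Head difference: h(OW-1) − h(OW-4) = 1779.99 − 1797.63 = -17.64 ft.
Hydraulic gradient: i = |Δh| / L = 17.64 / 5824 = 0.00303.
Flow is from higher to lower head: from OW-4 toward OW-1, i.e. toward the east.

i ≈ 0.00303; groundwater flows toward the east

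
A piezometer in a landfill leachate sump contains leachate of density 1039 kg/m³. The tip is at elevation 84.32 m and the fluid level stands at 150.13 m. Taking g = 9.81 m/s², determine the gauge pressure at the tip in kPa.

Pressure head ψ = h − z = 150.13 − 84.32 = 65.81 m.
P = ρgψ = 1039 × 9.81 × 65.81 = 670774 Pa ≈ 671 kPa.

P ≈ 671 kPa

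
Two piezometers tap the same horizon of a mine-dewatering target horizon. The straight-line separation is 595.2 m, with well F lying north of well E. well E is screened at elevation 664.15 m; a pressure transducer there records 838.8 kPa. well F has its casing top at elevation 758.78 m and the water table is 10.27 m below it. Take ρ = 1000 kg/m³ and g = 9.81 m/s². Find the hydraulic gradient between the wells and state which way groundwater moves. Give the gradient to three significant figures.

Pressure head at well E: ψ = P/(ρg) = 838.8×1000 / (1000 × 9.81) = 85.50 m.
Total head at well E: h = z + ψ = 664.15 + 85.50 = 749.65 m.
Total head at well F: h = 758.78 − 10.27 = 748.51 m.
Head difference: h(well E) − h(well F) = 749.65 − 748.51 = 1.14 m.
Hydraulic gradient: i = |Δh| / L = 1.14 / 595.2 = 0.00192.
Flow is from higher to lower head: from well E toward well F, i.e. toward the north.

i ≈ 0.00192; groundwater flows toward the north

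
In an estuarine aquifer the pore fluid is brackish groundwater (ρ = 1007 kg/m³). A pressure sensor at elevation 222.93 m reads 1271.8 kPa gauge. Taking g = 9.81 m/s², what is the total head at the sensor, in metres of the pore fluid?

h ≈ 351.67 m

ψ = P/(ρg) = 1271.8×1000 / (1007 × 9.81) = 128.74 m.
h = z + ψ = 222.93 + 128.74 = 351.67 m.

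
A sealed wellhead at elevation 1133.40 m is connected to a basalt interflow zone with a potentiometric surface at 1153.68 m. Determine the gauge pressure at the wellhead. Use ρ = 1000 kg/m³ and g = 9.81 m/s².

Head above the cap: Δh = 1153.68 − 1133.40 = 20.28 m.
P = ρgΔh = 1000 × 9.81 × 20.28 = 198947 Pa ≈ 199 kPa.

P ≈ 199 kPa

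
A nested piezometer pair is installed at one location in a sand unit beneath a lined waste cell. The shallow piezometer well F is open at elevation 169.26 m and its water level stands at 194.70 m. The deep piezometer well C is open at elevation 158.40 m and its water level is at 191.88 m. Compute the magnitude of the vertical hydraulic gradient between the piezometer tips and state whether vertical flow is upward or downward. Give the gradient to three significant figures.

|i_v| ≈ 0.260; vertical flow is downward

Total head at well F: h = 194.70 m (water level in the standpipe).
Total head at well C: h = 191.88 m.
Δh = h(well F) − h(well C) = 194.70 − 191.88 = 2.82 m.
Vertical separation Δz = 169.26 − 158.40 = 10.86 m.
|i_v| = |Δh| / Δz = 2.82 / 10.86 = 0.260.
Head is higher in the shallow piezometer, so vertical flow is downward (recharge condition).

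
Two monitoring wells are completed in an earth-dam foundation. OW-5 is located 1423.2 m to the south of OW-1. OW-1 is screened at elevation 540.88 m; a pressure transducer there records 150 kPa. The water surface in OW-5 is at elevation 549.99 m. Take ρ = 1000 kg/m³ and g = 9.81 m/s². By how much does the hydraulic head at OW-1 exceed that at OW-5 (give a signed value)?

Δh ≈ 6.18 m

Pressure head at OW-1: ψ = P/(ρg) = 150×1000 / (1000 × 9.81) = 15.29 m.
Total head at OW-1: h = z + ψ = 540.88 + 15.29 = 556.17 m.
Total head at OW-5: h = 549.99 m (water level in the piezometer is the total head).
Head difference: h(OW-1) − h(OW-5) = 556.17 − 549.99 = 6.18 m.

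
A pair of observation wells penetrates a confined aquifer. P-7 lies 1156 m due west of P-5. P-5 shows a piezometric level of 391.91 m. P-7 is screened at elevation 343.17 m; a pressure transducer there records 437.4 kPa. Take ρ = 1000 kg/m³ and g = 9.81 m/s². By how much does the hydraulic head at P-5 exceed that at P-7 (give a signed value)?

Δh ≈ 4.15 m

Total head at P-5: h = 391.91 m (water level in the piezometer is the total head).
Pressure head at P-7: ψ = P/(ρg) = 437.4×1000 / (1000 × 9.81) = 44.59 m.
Total head at P-7: h = z + ψ = 343.17 + 44.59 = 387.76 m.
Head difference: h(P-5) − h(P-7) = 391.91 − 387.76 = 4.15 m.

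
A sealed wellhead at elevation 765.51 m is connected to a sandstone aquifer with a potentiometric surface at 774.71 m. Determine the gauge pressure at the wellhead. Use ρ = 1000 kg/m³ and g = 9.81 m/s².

P ≈ 90.3 kPa

Head above the cap: Δh = 774.71 − 765.51 = 9.20 m.
P = ρgΔh = 1000 × 9.81 × 9.20 = 90252 Pa ≈ 90.3 kPa.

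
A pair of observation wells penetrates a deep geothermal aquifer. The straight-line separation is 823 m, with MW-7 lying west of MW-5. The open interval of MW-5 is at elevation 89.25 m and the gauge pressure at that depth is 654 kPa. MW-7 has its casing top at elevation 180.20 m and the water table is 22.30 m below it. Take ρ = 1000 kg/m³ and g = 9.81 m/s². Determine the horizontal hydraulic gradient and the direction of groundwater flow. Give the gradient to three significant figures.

i ≈ 0.00241; groundwater flows toward the east

Pressure head at MW-5: ψ = P/(ρg) = 654×1000 / (1000 × 9.81) = 66.67 m.
Total head at MW-5: h = z + ψ = 89.25 + 66.67 = 155.92 m.
Total head at MW-7: h = 180.20 − 22.30 = 157.90 m.
Head difference: h(MW-5) − h(MW-7) = 155.92 − 157.90 = -1.98 m.
Hydraulic gradient: i = |Δh| / L = 1.98 / 823 = 0.00241.
Flow is from higher to lower head: from MW-7 toward MW-5, i.e. toward the east.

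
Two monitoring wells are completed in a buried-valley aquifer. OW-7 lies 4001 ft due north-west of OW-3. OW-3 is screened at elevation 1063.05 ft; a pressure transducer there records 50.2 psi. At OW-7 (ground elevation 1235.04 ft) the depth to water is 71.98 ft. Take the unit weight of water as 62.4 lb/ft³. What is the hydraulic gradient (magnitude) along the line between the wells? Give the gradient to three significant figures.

Pressure head at OW-3: ψ = 144·P/γ = 144 × 50.2 / 62.4 = 115.85 ft.
Total head at OW-3: h = z + ψ = 1063.05 + 115.85 = 1178.90 ft.
Total head at OW-7: h = 1235.04 − 71.98 = 1163.06 ft.
Head difference: h(OW-3) − h(OW-7) = 1178.90 − 1163.06 = 15.84 ft.
Hydraulic gradient: i = |Δh| / L = 15.84 / 4001 = 0.00396.

i ≈ 0.00396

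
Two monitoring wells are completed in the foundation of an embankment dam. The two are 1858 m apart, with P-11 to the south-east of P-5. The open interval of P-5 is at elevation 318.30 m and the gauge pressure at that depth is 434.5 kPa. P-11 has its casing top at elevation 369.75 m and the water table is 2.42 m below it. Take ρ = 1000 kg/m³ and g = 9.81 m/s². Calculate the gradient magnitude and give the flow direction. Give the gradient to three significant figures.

i ≈ 0.00255; groundwater flows toward the north-west

Pressure head at P-5: ψ = P/(ρg) = 434.5×1000 / (1000 × 9.81) = 44.29 m.
Total head at P-5: h = z + ψ = 318.30 + 44.29 = 362.59 m.
Total head at P-11: h = 369.75 − 2.42 = 367.33 m.
Head difference: h(P-5) − h(P-11) = 362.59 − 367.33 = -4.74 m.
Hydraulic gradient: i = |Δh| / L = 4.74 / 1858 = 0.00255.
Flow is from higher to lower head: from P-11 toward P-5, i.e. toward the north-west.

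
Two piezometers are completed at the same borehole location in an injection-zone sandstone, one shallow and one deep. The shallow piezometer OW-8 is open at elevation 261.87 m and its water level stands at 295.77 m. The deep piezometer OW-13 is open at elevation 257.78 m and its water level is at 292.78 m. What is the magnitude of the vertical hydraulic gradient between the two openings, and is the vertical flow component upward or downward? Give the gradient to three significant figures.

Total head at OW-8: h = 295.77 m (water level in the standpipe).
Total head at OW-13: h = 292.78 m.
Δh = h(OW-8) − h(OW-13) = 295.77 − 292.78 = 2.99 m.
Vertical separation Δz = 261.87 − 257.78 = 4.09 m.
|i_v| = |Δh| / Δz = 2.99 / 4.09 = 0.731.
Head is higher in the shallow piezometer, so vertical flow is downward (recharge condition).

|i_v| ≈ 0.731; vertical flow is downward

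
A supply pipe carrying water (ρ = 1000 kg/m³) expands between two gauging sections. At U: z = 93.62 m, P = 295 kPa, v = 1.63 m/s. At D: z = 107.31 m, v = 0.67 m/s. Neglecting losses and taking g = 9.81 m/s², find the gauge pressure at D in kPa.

Pressure head at U: ψ₁ = P₁/(ρg) = 295×1000 / (1000 × 9.81) = 30.07 m.
Velocity heads: v₁²/2g = 1.63²/19.62 = 0.135 m; v₂²/2g = 0.67²/19.62 = 0.023 m.
Total head H = z₁ + ψ₁ + v₁²/2g = 93.62 + 30.07 + 0.135 = 123.83 m.
ψ₂ = H − z₂ − v₂²/2g = 123.83 − 107.31 − 0.023 = 16.50 m.
P₂ = ρgψ₂ = 1000 × 9.81 × 16.50 ≈ 162 kPa.

P₂ ≈ 162 kPa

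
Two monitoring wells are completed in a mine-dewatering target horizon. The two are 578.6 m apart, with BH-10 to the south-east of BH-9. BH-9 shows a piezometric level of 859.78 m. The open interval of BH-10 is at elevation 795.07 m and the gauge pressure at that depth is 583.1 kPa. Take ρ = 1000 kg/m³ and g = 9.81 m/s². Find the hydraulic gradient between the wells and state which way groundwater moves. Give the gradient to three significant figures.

Total head at BH-9: h = 859.78 m (water level in the piezometer is the total head).
Pressure head at BH-10: ψ = P/(ρg) = 583.1×1000 / (1000 × 9.81) = 59.44 m.
Total head at BH-10: h = z + ψ = 795.07 + 59.44 = 854.51 m.
Head difference: h(BH-9) − h(BH-10) = 859.78 − 854.51 = 5.27 m.
Hydraulic gradient: i = |Δh| / L = 5.27 / 578.6 = 0.00911.
Flow is from higher to lower head: from BH-9 toward BH-10, i.e. toward the south-east.

i ≈ 0.00911; groundwater flows toward the south-east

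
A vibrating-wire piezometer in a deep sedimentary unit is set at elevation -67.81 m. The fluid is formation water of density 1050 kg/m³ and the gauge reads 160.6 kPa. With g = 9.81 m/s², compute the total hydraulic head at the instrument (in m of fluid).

ψ = P/(ρg) = 160.6×1000 / (1050 × 9.81) = 15.59 m.
h = z + ψ = -67.81 + 15.59 = -52.22 m.

h ≈ -52.22 m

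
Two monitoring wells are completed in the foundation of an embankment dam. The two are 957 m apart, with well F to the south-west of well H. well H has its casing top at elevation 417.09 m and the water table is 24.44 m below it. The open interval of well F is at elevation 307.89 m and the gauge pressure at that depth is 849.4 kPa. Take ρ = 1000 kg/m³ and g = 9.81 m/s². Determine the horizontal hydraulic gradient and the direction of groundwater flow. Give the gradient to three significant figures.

Total head at well H: h = 417.09 − 24.44 = 392.65 m.
Pressure head at well F: ψ = P/(ρg) = 849.4×1000 / (1000 × 9.81) = 86.59 m.
Total head at well F: h = z + ψ = 307.89 + 86.59 = 394.48 m.
Head difference: h(well H) − h(well F) = 392.65 − 394.48 = -1.83 m.
Hydraulic gradient: i = |Δh| / L = 1.83 / 957 = 0.00191.
Flow is from higher to lower head: from well F toward well H, i.e. toward the north-east.

i ≈ 0.00191; groundwater flows toward the north-east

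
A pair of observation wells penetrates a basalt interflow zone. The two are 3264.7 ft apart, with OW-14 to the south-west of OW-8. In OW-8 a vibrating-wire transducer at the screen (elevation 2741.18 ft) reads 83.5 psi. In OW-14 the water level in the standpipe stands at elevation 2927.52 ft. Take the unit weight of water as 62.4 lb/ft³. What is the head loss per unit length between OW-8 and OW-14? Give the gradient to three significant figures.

Pressure head at OW-8: ψ = 144·P/γ = 144 × 83.5 / 62.4 = 192.69 ft.
Total head at OW-8: h = z + ψ = 2741.18 + 192.69 = 2933.87 ft.
Total head at OW-14: h = 2927.52 ft (water level in the piezometer is the total head).
Head difference: h(OW-8) − h(OW-14) = 2933.87 − 2927.52 = 6.35 ft.
Hydraulic gradient: i = |Δh| / L = 6.35 / 3264.7 = 0.00195.

i ≈ 0.00195 ft/ft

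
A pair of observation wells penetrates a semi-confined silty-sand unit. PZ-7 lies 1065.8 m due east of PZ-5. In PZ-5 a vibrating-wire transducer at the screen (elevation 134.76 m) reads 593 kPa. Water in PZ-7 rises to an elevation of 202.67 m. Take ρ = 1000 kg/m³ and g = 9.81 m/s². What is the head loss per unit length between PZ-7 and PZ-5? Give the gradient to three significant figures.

Pressure head at PZ-5: ψ = P/(ρg) = 593×1000 / (1000 × 9.81) = 60.45 m.
Total head at PZ-5: h = z + ψ = 134.76 + 60.45 = 195.21 m.
Total head at PZ-7: h = 202.67 m (water level in the piezometer is the total head).
Head difference: h(PZ-5) − h(PZ-7) = 195.21 − 202.67 = -7.46 m.
Hydraulic gradient: i = |Δh| / L = 7.46 / 1065.8 = 0.00700.

i ≈ 0.00700 m/m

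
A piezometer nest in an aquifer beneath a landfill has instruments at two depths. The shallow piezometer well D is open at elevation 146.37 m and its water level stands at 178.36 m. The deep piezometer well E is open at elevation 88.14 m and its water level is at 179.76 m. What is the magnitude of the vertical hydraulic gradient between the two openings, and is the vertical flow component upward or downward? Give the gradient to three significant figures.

Total head at well D: h = 178.36 m (water level in the standpipe).
Total head at well E: h = 179.76 m.
Δh = h(well D) − h(well E) = 178.36 − 179.76 = -1.40 m.
Vertical separation Δz = 146.37 − 88.14 = 58.23 m.
|i_v| = |Δh| / Δz = 1.40 / 58.23 = 0.0240.
Head is higher in the deep piezometer, so vertical flow is upward (discharge condition).

|i_v| ≈ 0.0240; vertical flow is upward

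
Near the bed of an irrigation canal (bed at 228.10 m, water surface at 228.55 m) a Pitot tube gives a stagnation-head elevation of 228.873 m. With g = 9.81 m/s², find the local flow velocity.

Near the bed, under hydrostatic conditions, the piezometric head (z + ψ) equals the free-surface elevation, 228.55 m.
Velocity head = total − piezometric = 228.873 − 228.55 = 0.323 m.
v = √(2g·h_v) = √(2 × 9.81 × 0.323) = 2.52 m/s.

v ≈ 2.52 m/s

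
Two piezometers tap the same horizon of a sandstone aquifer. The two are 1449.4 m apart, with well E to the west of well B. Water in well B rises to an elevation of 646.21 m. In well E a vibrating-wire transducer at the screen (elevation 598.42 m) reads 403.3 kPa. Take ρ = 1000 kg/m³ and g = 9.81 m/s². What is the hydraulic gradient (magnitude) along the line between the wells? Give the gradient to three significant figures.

i ≈ 0.00461

Total head at well B: h = 646.21 m (water level in the piezometer is the total head).
Pressure head at well E: ψ = P/(ρg) = 403.3×1000 / (1000 × 9.81) = 41.11 m.
Total head at well E: h = z + ψ = 598.42 + 41.11 = 639.53 m.
Head difference: h(well B) − h(well E) = 646.21 − 639.53 = 6.68 m.
Hydraulic gradient: i = |Δh| / L = 6.68 / 1449.4 = 0.00461.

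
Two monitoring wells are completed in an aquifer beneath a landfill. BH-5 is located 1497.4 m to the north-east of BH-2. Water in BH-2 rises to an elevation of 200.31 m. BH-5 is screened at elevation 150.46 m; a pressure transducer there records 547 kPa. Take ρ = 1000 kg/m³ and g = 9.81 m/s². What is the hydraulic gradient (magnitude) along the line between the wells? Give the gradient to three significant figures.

Total head at BH-2: h = 200.31 m (water level in the piezometer is the total head).
Pressure head at BH-5: ψ = P/(ρg) = 547×1000 / (1000 × 9.81) = 55.76 m.
Total head at BH-5: h = z + ψ = 150.46 + 55.76 = 206.22 m.
Head difference: h(BH-2) − h(BH-5) = 200.31 − 206.22 = -5.91 m.
Hydraulic gradient: i = |Δh| / L = 5.91 / 1497.4 = 0.00395.

i ≈ 0.00395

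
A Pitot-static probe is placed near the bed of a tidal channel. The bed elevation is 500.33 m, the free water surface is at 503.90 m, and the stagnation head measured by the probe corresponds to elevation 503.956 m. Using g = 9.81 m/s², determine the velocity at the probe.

Near the bed, under hydrostatic conditions, the piezometric head (z + ψ) equals the free-surface elevation, 503.90 m.
Velocity head = total − piezometric = 503.956 − 503.90 = 0.056 m.
v = √(2g·h_v) = √(2 × 9.81 × 0.056) = 1.05 m/s.

v ≈ 1.05 m/s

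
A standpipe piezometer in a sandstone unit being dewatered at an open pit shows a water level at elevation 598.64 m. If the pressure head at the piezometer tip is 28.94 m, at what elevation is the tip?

z = h − ψ = 598.64 − 28.94 = 569.70 m.

z ≈ 569.70 m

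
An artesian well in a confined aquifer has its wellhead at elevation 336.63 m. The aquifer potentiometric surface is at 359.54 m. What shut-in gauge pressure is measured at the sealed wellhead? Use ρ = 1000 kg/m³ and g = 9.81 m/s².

Head above the cap: Δh = 359.54 − 336.63 = 22.91 m.
P = ρgΔh = 1000 × 9.81 × 22.91 = 224747 Pa ≈ 225 kPa.

P ≈ 225 kPa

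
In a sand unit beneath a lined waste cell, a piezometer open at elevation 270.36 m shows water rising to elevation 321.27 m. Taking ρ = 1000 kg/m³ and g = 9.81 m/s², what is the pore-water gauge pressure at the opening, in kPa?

P ≈ 499 kPa

Pressure head ψ = h − z = 321.27 − 270.36 = 50.91 m.
P = ρgψ = 1000 × 9.81 × 50.91 = 499427 Pa ≈ 499 kPa.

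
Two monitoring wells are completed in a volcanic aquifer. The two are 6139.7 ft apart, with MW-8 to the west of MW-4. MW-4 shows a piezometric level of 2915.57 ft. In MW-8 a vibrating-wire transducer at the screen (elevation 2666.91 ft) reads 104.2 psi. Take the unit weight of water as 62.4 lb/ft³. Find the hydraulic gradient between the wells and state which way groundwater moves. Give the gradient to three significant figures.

i ≈ 0.00134; groundwater flows toward the west

Total head at MW-4: h = 2915.57 ft (water level in the piezometer is the total head).
Pressure head at MW-8: ψ = 144·P/γ = 144 × 104.2 / 62.4 = 240.46 ft.
Total head at MW-8: h = z + ψ = 2666.91 + 240.46 = 2907.37 ft.
Head difference: h(MW-4) − h(MW-8) = 2915.57 − 2907.37 = 8.20 ft.
Hydraulic gradient: i = |Δh| / L = 8.20 / 6139.7 = 0.00134.
Flow is from higher to lower head: from MW-4 toward MW-8, i.e. toward the west.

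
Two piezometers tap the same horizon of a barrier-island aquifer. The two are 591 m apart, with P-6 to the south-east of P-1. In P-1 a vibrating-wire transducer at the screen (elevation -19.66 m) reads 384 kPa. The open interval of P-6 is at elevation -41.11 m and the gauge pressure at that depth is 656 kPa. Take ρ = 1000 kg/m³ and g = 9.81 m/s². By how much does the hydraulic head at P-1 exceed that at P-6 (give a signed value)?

Pressure head at P-1: ψ = P/(ρg) = 384×1000 / (1000 × 9.81) = 39.14 m.
Total head at P-1: h = z + ψ = -19.66 + 39.14 = 19.48 m.
Pressure head at P-6: ψ = P/(ρg) = 656×1000 / (1000 × 9.81) = 66.87 m.
Total head at P-6: h = z + ψ = -41.11 + 66.87 = 25.76 m.
Head difference: h(P-1) − h(P-6) = 19.48 − 25.76 = -6.28 m.

Δh ≈ -6.28 m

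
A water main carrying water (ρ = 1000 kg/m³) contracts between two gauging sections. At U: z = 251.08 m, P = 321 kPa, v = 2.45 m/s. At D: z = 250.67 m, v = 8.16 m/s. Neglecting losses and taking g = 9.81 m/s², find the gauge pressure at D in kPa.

Pressure head at U: ψ₁ = P₁/(ρg) = 321×1000 / (1000 × 9.81) = 32.72 m.
Velocity heads: v₁²/2g = 2.45²/19.62 = 0.306 m; v₂²/2g = 8.16²/19.62 = 3.394 m.
Total head H = z₁ + ψ₁ + v₁²/2g = 251.08 + 32.72 + 0.306 = 284.11 m.
ψ₂ = H − z₂ − v₂²/2g = 284.11 − 250.67 − 3.394 = 30.05 m.
P₂ = ρgψ₂ = 1000 × 9.81 × 30.05 ≈ 295 kPa.

P₂ ≈ 295 kPa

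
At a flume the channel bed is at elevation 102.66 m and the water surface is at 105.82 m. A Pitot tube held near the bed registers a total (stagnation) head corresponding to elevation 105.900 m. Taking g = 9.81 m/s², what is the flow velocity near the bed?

v ≈ 1.25 m/s

Near the bed, under hydrostatic conditions, the piezometric head (z + ψ) equals the free-surface elevation, 105.82 m.
Velocity head = total − piezometric = 105.900 − 105.82 = 0.080 m.
v = √(2g·h_v) = √(2 × 9.81 × 0.080) = 1.25 m/s.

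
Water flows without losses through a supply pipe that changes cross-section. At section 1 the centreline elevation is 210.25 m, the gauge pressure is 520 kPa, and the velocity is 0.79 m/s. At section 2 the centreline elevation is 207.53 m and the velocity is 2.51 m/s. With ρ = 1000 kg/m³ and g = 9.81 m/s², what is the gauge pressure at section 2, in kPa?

P₂ ≈ 544 kPa

Pressure head at 1: ψ₁ = P₁/(ρg) = 520×1000 / (1000 × 9.81) = 53.01 m.
Velocity heads: v₁²/2g = 0.79²/19.62 = 0.032 m; v₂²/2g = 2.51²/19.62 = 0.321 m.
Total head H = z₁ + ψ₁ + v₁²/2g = 210.25 + 53.01 + 0.032 = 263.29 m.
ψ₂ = H − z₂ − v₂²/2g = 263.29 − 207.53 − 0.321 = 55.44 m.
P₂ = ρgψ₂ = 1000 × 9.81 × 55.44 ≈ 544 kPa.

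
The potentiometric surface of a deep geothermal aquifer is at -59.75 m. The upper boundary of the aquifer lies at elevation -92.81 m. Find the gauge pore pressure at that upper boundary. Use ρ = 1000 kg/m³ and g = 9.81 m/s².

Pressure head at the aquifer top: ψ = h − z = -59.75 − (-92.81) = 33.06 m.
P = ρgψ = 1000 × 9.81 × 33.06 = 324319 Pa ≈ 324 kPa.

P ≈ 324 kPa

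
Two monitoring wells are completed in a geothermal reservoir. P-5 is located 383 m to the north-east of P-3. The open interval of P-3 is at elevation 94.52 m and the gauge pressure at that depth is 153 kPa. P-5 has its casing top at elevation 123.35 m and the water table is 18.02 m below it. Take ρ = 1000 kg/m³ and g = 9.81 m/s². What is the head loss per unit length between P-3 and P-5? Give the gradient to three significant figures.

i ≈ 0.0125 m/m

Pressure head at P-3: ψ = P/(ρg) = 153×1000 / (1000 × 9.81) = 15.60 m.
Total head at P-3: h = z + ψ = 94.52 + 15.60 = 110.12 m.
Total head at P-5: h = 123.35 − 18.02 = 105.33 m.
Head difference: h(P-3) − h(P-5) = 110.12 − 105.33 = 4.79 m.
Hydraulic gradient: i = |Δh| / L = 4.79 / 383 = 0.0125.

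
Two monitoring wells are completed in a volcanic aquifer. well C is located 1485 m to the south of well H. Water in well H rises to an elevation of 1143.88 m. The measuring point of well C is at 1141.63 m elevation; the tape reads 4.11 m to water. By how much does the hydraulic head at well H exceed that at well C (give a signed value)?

Total head at well H: h = 1143.88 m (water level in the piezometer is the total head).
Total head at well C: h = 1141.63 − 4.11 = 1137.52 m.
Head difference: h(well H) − h(well C) = 1143.88 − 1137.52 = 6.36 m.

Δh ≈ 6.36 m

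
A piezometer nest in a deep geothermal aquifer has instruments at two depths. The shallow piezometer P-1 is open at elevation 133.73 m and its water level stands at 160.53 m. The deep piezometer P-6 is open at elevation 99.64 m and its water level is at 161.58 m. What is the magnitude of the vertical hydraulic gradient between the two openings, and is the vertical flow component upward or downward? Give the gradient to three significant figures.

Total head at P-1: h = 160.53 m (water level in the standpipe).
Total head at P-6: h = 161.58 m.
Δh = h(P-1) − h(P-6) = 160.53 − 161.58 = -1.05 m.
Vertical separation Δz = 133.73 − 99.64 = 34.09 m.
|i_v| = |Δh| / Δz = 1.05 / 34.09 = 0.0308.
Head is higher in the deep piezometer, so vertical flow is upward (discharge condition).

|i_v| ≈ 0.0308; vertical flow is upward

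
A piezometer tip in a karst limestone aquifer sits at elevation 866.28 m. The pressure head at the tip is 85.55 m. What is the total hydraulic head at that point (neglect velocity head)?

h ≈ 951.83 m

h = z + ψ = 866.28 + 85.55 = 951.83 m.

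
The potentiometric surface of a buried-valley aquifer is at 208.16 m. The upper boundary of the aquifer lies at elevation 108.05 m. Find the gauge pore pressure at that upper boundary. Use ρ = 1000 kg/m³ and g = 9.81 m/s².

Pressure head at the aquifer top: ψ = h − z = 208.16 − 108.05 = 100.11 m.
P = ρgψ = 1000 × 9.81 × 100.11 = 982079 Pa ≈ 982 kPa.

P ≈ 982 kPa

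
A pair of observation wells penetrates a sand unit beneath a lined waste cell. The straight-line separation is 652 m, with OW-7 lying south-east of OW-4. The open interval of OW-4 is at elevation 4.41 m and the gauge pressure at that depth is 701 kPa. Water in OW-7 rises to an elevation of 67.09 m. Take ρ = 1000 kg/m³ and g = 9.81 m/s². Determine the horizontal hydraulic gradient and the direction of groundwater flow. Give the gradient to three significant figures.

Pressure head at OW-4: ψ = P/(ρg) = 701×1000 / (1000 × 9.81) = 71.46 m.
Total head at OW-4: h = z + ψ = 4.41 + 71.46 = 75.87 m.
Total head at OW-7: h = 67.09 m (water level in the piezometer is the total head).
Head difference: h(OW-4) − h(OW-7) = 75.87 − 67.09 = 8.78 m.
Hydraulic gradient: i = |Δh| / L = 8.78 / 652 = 0.0135.
Flow is from higher to lower head: from OW-4 toward OW-7, i.e. toward the south-east.

i ≈ 0.0135; groundwater flows toward the south-east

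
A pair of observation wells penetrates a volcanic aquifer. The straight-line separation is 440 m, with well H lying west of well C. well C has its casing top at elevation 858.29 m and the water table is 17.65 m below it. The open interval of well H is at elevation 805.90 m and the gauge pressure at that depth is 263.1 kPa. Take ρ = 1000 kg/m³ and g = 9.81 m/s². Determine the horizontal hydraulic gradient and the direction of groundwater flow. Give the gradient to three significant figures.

Total head at well C: h = 858.29 − 17.65 = 840.64 m.
Pressure head at well H: ψ = P/(ρg) = 263.1×1000 / (1000 × 9.81) = 26.82 m.
Total head at well H: h = z + ψ = 805.90 + 26.82 = 832.72 m.
Head difference: h(well C) − h(well H) = 840.64 − 832.72 = 7.92 m.
Hydraulic gradient: i = |Δh| / L = 7.92 / 440 = 0.0180.
Flow is from higher to lower head: from well C toward well H, i.e. toward the west.

i ≈ 0.0180; groundwater flows toward the west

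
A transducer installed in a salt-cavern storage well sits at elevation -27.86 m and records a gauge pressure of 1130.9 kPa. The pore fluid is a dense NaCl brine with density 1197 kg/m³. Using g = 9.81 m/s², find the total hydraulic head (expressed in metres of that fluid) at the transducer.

h ≈ 68.45 m

ψ = P/(ρg) = 1130.9×1000 / (1197 × 9.81) = 96.31 m.
h = z + ψ = -27.86 + 96.31 = 68.45 m.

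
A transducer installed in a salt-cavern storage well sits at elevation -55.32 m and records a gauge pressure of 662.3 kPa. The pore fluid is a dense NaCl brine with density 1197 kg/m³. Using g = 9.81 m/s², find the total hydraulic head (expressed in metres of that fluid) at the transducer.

ψ = P/(ρg) = 662.3×1000 / (1197 × 9.81) = 56.40 m.
h = z + ψ = -55.32 + 56.40 = 1.08 m.

h ≈ 1.08 m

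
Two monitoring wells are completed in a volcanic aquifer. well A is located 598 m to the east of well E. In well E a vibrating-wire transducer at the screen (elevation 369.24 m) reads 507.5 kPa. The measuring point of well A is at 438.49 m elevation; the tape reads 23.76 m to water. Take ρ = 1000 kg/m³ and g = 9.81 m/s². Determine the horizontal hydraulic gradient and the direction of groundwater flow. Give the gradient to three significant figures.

i ≈ 0.0104; groundwater flows toward the east

Pressure head at well E: ψ = P/(ρg) = 507.5×1000 / (1000 × 9.81) = 51.73 m.
Total head at well E: h = z + ψ = 369.24 + 51.73 = 420.97 m.
Total head at well A: h = 438.49 − 23.76 = 414.73 m.
Head difference: h(well E) − h(well A) = 420.97 − 414.73 = 6.24 m.
Hydraulic gradient: i = |Δh| / L = 6.24 / 598 = 0.0104.
Flow is from higher to lower head: from well E toward well A, i.e. toward the east.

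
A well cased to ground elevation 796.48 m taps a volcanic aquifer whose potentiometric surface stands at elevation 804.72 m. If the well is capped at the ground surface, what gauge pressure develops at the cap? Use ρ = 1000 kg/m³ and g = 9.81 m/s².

Head above the cap: Δh = 804.72 − 796.48 = 8.24 m.
P = ρgΔh = 1000 × 9.81 × 8.24 = 80834 Pa ≈ 80.8 kPa.

P ≈ 80.8 kPa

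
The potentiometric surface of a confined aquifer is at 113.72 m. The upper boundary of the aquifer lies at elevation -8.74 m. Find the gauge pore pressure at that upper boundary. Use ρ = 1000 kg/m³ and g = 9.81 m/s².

P ≈ 1200 kPa

Pressure head at the aquifer top: ψ = h − z = 113.72 − (-8.74) = 122.46 m.
P = ρgψ = 1000 × 9.81 × 122.46 = 1201333 Pa ≈ 1200 kPa.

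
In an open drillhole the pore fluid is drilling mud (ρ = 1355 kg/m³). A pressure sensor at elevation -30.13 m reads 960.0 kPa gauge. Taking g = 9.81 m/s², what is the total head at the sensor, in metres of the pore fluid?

h ≈ 42.09 m

ψ = P/(ρg) = 960.0×1000 / (1355 × 9.81) = 72.22 m.
h = z + ψ = -30.13 + 72.22 = 42.09 m.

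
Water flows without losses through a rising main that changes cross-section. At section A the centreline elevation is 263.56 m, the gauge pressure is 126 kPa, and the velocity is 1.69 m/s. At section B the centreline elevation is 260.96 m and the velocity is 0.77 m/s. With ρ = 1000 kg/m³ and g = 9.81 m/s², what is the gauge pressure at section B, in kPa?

P₂ ≈ 153 kPa

Pressure head at A: ψ₁ = P₁/(ρg) = 126×1000 / (1000 × 9.81) = 12.84 m.
Velocity heads: v₁²/2g = 1.69²/19.62 = 0.146 m; v₂²/2g = 0.77²/19.62 = 0.030 m.
Total head H = z₁ + ψ₁ + v₁²/2g = 263.56 + 12.84 + 0.146 = 276.55 m.
ψ₂ = H − z₂ − v₂²/2g = 276.55 − 260.96 − 0.030 = 15.56 m.
P₂ = ρgψ₂ = 1000 × 9.81 × 15.56 ≈ 153 kPa.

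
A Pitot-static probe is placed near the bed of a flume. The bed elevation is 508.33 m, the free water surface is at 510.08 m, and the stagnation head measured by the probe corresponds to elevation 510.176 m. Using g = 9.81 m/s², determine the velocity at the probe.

v ≈ 1.37 m/s

Near the bed, under hydrostatic conditions, the piezometric head (z + ψ) equals the free-surface elevation, 510.08 m.
Velocity head = total − piezometric = 510.176 − 510.08 = 0.096 m.
v = √(2g·h_v) = √(2 × 9.81 × 0.096) = 1.37 m/s.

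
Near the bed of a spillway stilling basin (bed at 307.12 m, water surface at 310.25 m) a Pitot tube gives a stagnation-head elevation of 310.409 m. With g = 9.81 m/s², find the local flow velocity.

Near the bed, under hydrostatic conditions, the piezometric head (z + ψ) equals the free-surface elevation, 310.25 m.
Velocity head = total − piezometric = 310.409 − 310.25 = 0.159 m.
v = √(2g·h_v) = √(2 × 9.81 × 0.159) = 1.77 m/s.

v ≈ 1.77 m/s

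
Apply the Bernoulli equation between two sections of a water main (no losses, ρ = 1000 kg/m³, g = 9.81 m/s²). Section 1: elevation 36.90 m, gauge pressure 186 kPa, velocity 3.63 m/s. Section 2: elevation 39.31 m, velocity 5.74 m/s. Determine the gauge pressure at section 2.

P₂ ≈ 152 kPa

Pressure head at 1: ψ₁ = P₁/(ρg) = 186×1000 / (1000 × 9.81) = 18.96 m.
Velocity heads: v₁²/2g = 3.63²/19.62 = 0.672 m; v₂²/2g = 5.74²/19.62 = 1.679 m.
Total head H = z₁ + ψ₁ + v₁²/2g = 36.90 + 18.96 + 0.672 = 56.53 m.
ψ₂ = H − z₂ − v₂²/2g = 56.53 − 39.31 − 1.679 = 15.54 m.
P₂ = ρgψ₂ = 1000 × 9.81 × 15.54 ≈ 152 kPa.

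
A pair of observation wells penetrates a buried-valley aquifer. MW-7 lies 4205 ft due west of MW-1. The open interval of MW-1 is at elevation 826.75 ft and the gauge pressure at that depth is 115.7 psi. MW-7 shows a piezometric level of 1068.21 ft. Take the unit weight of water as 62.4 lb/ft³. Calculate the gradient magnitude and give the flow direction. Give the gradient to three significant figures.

i ≈ 0.00607; groundwater flows toward the west

Pressure head at MW-1: ψ = 144·P/γ = 144 × 115.7 / 62.4 = 267.00 ft.
Total head at MW-1: h = z + ψ = 826.75 + 267.00 = 1093.75 ft.
Total head at MW-7: h = 1068.21 ft (water level in the piezometer is the total head).
Head difference: h(MW-1) − h(MW-7) = 1093.75 − 1068.21 = 25.54 ft.
Hydraulic gradient: i = |Δh| / L = 25.54 / 4205 = 0.00607.
Flow is from higher to lower head: from MW-1 toward MW-7, i.e. toward the west.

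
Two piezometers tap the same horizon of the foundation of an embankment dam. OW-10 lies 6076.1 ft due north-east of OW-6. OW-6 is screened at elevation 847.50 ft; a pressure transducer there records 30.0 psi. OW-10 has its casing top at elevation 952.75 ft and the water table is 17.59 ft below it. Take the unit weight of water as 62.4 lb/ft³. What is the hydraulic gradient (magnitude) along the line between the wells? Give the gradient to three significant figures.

i ≈ 0.00303

Pressure head at OW-6: ψ = 144·P/γ = 144 × 30.0 / 62.4 = 69.23 ft.
Total head at OW-6: h = z + ψ = 847.50 + 69.23 = 916.73 ft.
Total head at OW-10: h = 952.75 − 17.59 = 935.16 ft.
Head difference: h(OW-6) − h(OW-10) = 916.73 − 935.16 = -18.43 ft.
Hydraulic gradient: i = |Δh| / L = 18.43 / 6076.1 = 0.00303.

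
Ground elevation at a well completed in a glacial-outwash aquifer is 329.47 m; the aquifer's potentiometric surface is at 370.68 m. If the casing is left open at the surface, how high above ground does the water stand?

≈ 41.21 m above ground

Water rises to the potentiometric surface, so the rise above ground = 370.68 − 329.47 = 41.21 m.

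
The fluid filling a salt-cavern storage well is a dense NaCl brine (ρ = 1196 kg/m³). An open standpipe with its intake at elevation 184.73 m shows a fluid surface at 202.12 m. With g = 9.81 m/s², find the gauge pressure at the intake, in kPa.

Pressure head ψ = h − z = 202.12 − 184.73 = 17.39 m.
P = ρgψ = 1196 × 9.81 × 17.39 = 204033 Pa ≈ 204 kPa.

P ≈ 204 kPa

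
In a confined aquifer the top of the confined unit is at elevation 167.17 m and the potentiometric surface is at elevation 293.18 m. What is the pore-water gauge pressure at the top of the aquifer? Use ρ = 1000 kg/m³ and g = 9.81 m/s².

Pressure head at the aquifer top: ψ = h − z = 293.18 − 167.17 = 126.01 m.
P = ρgψ = 1000 × 9.81 × 126.01 = 1236158 Pa ≈ 1240 kPa.

P ≈ 1240 kPa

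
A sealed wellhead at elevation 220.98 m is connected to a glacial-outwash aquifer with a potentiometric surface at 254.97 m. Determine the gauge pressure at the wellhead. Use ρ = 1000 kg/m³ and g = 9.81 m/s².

Head above the cap: Δh = 254.97 − 220.98 = 33.99 m.
P = ρgΔh = 1000 × 9.81 × 33.99 = 333442 Pa ≈ 333 kPa.

P ≈ 333 kPa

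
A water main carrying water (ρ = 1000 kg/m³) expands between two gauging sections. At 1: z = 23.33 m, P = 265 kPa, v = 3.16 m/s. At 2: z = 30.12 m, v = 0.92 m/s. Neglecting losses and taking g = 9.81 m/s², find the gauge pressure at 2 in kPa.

Pressure head at 1: ψ₁ = P₁/(ρg) = 265×1000 / (1000 × 9.81) = 27.01 m.
Velocity heads: v₁²/2g = 3.16²/19.62 = 0.509 m; v₂²/2g = 0.92²/19.62 = 0.043 m.
Total head H = z₁ + ψ₁ + v₁²/2g = 23.33 + 27.01 + 0.509 = 50.85 m.
ψ₂ = H − z₂ − v₂²/2g = 50.85 − 30.12 − 0.043 = 20.69 m.
P₂ = ρgψ₂ = 1000 × 9.81 × 20.69 ≈ 203 kPa.

P₂ ≈ 203 kPa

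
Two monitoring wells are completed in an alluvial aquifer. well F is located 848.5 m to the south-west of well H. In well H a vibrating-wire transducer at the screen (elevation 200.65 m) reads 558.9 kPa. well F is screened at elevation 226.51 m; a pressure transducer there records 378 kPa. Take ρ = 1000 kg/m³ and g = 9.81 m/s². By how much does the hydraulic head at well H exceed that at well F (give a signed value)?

Δh ≈ -7.42 m

Pressure head at well H: ψ = P/(ρg) = 558.9×1000 / (1000 × 9.81) = 56.97 m.
Total head at well H: h = z + ψ = 200.65 + 56.97 = 257.62 m.
Pressure head at well F: ψ = P/(ρg) = 378×1000 / (1000 × 9.81) = 38.53 m.
Total head at well F: h = z + ψ = 226.51 + 38.53 = 265.04 m.
Head difference: h(well H) − h(well F) = 257.62 − 265.04 = -7.42 m.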